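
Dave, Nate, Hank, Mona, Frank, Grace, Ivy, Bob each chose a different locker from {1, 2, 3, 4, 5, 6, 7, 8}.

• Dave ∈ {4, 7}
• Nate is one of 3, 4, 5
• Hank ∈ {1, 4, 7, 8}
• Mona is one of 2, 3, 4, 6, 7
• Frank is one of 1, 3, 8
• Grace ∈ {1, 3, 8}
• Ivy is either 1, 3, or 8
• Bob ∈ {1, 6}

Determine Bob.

6

The 8 variables draw from only 8 values {1, 2, 3, 4, 5, 6, 7, 8}, so each is used; only Mona can be 2, hence Mona = 2.
Among the 7 still-open variables, 5 fits only Nate (and all 7 values in {1, 3, 4, 5, 6, 7, 8} must be used), so Nate = 5.
Among the 6 still-open variables, 6 fits only Bob (and all 6 values in {1, 3, 4, 6, 7, 8} must be used), so Bob = 6.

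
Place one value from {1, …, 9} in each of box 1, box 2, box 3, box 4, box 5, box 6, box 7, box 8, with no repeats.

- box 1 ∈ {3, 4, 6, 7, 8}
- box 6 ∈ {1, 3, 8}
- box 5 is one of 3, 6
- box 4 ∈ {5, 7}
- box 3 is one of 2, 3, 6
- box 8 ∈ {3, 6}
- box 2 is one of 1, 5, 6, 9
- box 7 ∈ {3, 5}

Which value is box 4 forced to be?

7

box 5 and box 8 between them cover only {3, 6} — a naked pair. Remove those values from box 1, box 2, box 3, box 6, box 7.
box 3's domain is down to {2}, so box 3 = 2.
box 7 must be 5 (only option left). Remove 5 from box 2, box 4.
So box 4 = 7.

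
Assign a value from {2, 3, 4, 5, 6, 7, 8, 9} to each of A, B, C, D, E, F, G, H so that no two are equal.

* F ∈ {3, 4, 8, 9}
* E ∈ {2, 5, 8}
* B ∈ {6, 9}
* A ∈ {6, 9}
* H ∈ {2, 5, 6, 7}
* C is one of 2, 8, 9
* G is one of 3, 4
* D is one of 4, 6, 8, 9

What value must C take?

The 8 variables together cover exactly {2, 3, 4, 5, 6, 7, 8, 9} — 8 values for 8 variables — and 7 appears only in H's list, so H = 7.
The 7 still-open variables together cover exactly {2, 3, 4, 5, 6, 8, 9} — 7 values for 7 variables — and 5 appears only in E's list, so E = 5.
The 6 still-open variables together cover exactly {2, 3, 4, 6, 8, 9} — 6 values for 6 variables — and 2 appears only in C's list, so C = 2.

2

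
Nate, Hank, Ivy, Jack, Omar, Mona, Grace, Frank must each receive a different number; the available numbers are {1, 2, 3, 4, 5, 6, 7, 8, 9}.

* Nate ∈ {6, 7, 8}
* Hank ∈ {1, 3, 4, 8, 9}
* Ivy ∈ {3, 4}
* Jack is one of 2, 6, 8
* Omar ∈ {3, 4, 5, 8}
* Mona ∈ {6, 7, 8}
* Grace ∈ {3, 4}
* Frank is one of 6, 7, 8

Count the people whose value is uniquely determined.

2

The 2 variables Ivy and Grace are confined to {3, 4}, which locks those values in; drop them from Hank, Omar.
The 3 variables Nate, Mona, Frank are confined to {6, 7, 8}, which locks those values in; drop them from Hank, Jack, Omar.
Jack has just one choice, so Jack = 2.
Omar must be 5 (only option left).
Determined: Jack=2, Omar=5. The other people each still have more than one consistent value. That makes 2.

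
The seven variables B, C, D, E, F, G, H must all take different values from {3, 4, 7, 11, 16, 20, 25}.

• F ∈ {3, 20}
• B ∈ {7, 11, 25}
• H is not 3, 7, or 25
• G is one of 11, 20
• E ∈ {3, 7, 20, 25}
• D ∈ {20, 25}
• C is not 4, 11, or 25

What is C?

16

Among the 7 variables, 4 fits only H (and all 7 values in {3, 4, 7, 11, 16, 20, 25} must be used), so H = 4.
The 6 still-open variables together cover exactly {3, 7, 11, 16, 20, 25} — 6 values for 6 variables — and 16 appears only in C's list, so C = 16.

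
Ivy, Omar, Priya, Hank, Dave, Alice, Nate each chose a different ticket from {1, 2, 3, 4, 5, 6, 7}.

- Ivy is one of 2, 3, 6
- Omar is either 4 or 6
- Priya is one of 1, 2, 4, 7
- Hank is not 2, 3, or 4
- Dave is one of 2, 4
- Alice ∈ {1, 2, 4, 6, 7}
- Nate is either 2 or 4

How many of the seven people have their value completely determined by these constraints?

3

Among the 7 variables, 3 fits only Ivy (and all 7 values in {1, 2, 3, 4, 5, 6, 7} must be used), so Ivy = 3.
Among the 6 still-open variables, 5 fits only Hank (and all 6 values in {1, 2, 4, 5, 6, 7} must be used), so Hank = 5.
The 2 variables Dave and Nate are confined to {2, 4}, which locks those values in; drop them from Omar, Priya, Alice.
Omar's domain is down to {6}, so Omar = 6. Eliminate 6 elsewhere: Alice.
Determined: Ivy=3, Omar=6, Hank=5. The other people each still have more than one consistent value. That makes 3.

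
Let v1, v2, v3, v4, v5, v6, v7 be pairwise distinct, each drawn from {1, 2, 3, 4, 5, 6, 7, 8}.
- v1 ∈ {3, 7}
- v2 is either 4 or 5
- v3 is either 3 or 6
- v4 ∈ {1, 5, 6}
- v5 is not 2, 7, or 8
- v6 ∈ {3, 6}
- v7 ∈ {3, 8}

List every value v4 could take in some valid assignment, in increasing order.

1, 5

The 7 variables draw from only 7 values {1, 3, 4, 5, 6, 7, 8}, so each is used; only v1 can be 7, hence v1 = 7.
The 6 still-open variables together cover exactly {1, 3, 4, 5, 6, 8} — 6 values for 6 variables — and 8 appears only in v7's list, so v7 = 8.
v3 and v6 share exactly the 2 values {3, 6}; by pigeonhole those values go to them, so strike 3, 6 from v4, v5.
No further eliminations apply; v4 can still be any of 1, 5.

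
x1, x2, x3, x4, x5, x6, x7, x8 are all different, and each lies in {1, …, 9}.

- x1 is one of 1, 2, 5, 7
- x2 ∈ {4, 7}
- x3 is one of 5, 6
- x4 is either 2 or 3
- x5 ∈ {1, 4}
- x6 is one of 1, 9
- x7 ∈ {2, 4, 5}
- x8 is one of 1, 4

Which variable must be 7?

The 8 variables draw from only 8 values {1, 2, 3, 4, 5, 6, 7, 9}, so each is used; only x4 can be 3, hence x4 = 3.
Among the 7 still-open variables, 6 fits only x3 (and all 7 values in {1, 2, 4, 5, 6, 7, 9} must be used), so x3 = 6.
Among the 6 still-open variables, 9 fits only x6 (and all 6 values in {1, 2, 4, 5, 7, 9} must be used), so x6 = 9.
x5 and x8 share exactly the 2 values {1, 4}; by pigeonhole those values go to them, so strike 1, 4 from x1, x2, x7.

x2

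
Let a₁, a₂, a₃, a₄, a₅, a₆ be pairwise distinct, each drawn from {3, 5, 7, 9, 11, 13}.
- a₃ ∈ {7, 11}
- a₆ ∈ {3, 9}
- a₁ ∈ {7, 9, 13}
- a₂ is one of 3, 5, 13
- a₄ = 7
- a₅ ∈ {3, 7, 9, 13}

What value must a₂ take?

5

a₄ must be 7 (only option left). Strike 7 from a₁, a₃, a₅.
a₃ has just one choice, so a₃ = 11.
The 4 still-open variables draw from only 4 values {3, 5, 9, 13}, so each is used; only a₂ can be 5, hence a₂ = 5.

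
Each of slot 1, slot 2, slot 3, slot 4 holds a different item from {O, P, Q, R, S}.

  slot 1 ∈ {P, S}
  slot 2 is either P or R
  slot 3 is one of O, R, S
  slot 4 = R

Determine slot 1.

slot 4 has just one choice, so slot 4 = R. Eliminate R elsewhere: slot 2, slot 3.
slot 2 has just one choice, so slot 2 = P. Remove P from slot 1.
So slot 1 = S.

S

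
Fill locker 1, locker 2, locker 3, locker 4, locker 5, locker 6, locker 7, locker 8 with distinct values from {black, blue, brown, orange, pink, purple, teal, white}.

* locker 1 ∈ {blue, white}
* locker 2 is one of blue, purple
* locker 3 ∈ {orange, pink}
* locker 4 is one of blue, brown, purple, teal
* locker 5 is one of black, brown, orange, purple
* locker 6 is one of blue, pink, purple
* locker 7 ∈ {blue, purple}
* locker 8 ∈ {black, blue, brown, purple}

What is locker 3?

Among the 8 variables, teal fits only locker 4 (and all 8 values in {black, blue, brown, orange, pink, purple, teal, white} must be used), so locker 4 = teal.
The 7 still-open variables together cover exactly {black, blue, brown, orange, pink, purple, white} — 7 values for 7 variables — and white appears only in locker 1's list, so locker 1 = white.
locker 2 and locker 7 between them cover only {blue, purple} — a naked pair. Remove those values from locker 5, locker 6, locker 8.
locker 6's domain is down to {pink}, so locker 6 = pink. Remove pink from locker 3.
So locker 3 = orange.

orange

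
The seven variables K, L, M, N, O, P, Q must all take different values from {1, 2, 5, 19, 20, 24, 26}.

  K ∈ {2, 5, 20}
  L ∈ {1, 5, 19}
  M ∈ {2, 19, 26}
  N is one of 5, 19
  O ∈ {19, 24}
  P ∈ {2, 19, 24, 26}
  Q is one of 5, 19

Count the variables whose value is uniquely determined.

3

Among the 7 variables, 1 fits only L (and all 7 values in {1, 2, 5, 19, 20, 24, 26} must be used), so L = 1.
The 6 still-open variables draw from only 6 values {2, 5, 19, 20, 24, 26}, so each is used; only K can be 20, hence K = 20.
The 2 variables N and Q are confined to {5, 19}, which locks those values in; drop them from M, O, P.
That leaves O = 24. Strike 24 from P.
Determined: K=20, L=1, O=24. The other variables each still have more than one consistent value. That makes 3.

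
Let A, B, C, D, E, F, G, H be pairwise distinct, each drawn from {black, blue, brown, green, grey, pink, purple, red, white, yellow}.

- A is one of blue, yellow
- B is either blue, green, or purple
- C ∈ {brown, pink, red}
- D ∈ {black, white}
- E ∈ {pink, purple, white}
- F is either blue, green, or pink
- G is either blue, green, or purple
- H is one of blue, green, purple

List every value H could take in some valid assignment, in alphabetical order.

B, G, H between them cover only {blue, green, purple} — a naked triple. Remove those values from A, E, F.
That leaves A = yellow.
F has just one choice, so F = pink. So C, E can't be pink.
E has just one choice, so E = white. So D can't be white.
D has just one choice, so D = black.
No further eliminations apply; H can still be any of blue, green, purple.

blue, green, purple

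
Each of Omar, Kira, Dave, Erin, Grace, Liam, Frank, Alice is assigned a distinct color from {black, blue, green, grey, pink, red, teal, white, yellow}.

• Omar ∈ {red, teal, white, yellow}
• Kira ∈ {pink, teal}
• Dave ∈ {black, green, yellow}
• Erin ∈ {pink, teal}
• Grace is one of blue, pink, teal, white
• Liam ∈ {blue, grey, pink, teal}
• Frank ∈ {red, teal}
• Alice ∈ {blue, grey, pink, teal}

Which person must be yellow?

Kira and Erin between them cover only {pink, teal} — a naked pair. Remove those values from Omar, Grace, Liam, Frank, Alice.
That leaves Frank = red. So Omar can't be red.
The 2 variables Liam and Alice are confined to {blue, grey}, which locks those values in; drop them from Grace.
Grace has just one choice, so Grace = white. Eliminate white elsewhere: Omar.
So yellow goes to Omar.

Omar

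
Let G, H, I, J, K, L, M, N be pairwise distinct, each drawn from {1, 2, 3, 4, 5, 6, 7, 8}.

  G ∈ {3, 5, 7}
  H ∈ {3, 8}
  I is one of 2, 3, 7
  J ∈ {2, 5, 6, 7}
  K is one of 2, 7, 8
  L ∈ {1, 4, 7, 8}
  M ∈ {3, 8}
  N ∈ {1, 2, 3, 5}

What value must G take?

5

Among the 8 variables, 4 fits only L (and all 8 values in {1, 2, 3, 4, 5, 6, 7, 8} must be used), so L = 4.
The 7 still-open variables together cover exactly {1, 2, 3, 5, 6, 7, 8} — 7 values for 7 variables — and 1 appears only in N's list, so N = 1.
The 6 still-open variables together cover exactly {2, 3, 5, 6, 7, 8} — 6 values for 6 variables — and 6 appears only in J's list, so J = 6.
Among the 5 still-open variables, 5 fits only G (and all 5 values in {2, 3, 5, 7, 8} must be used), so G = 5.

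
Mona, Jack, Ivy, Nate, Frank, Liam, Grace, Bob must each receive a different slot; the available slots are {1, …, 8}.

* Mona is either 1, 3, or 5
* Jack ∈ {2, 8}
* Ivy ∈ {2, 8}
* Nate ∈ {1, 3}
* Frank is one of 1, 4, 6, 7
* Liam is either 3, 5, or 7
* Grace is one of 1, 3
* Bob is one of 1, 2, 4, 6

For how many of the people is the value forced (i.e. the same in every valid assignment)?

2

Jack and Ivy share exactly the 2 values {2, 8}; by pigeonhole those values go to them, so strike 2, 8 from Bob.
The 2 variables Nate and Grace are confined to {1, 3}, which locks those values in; drop them from Mona, Frank, Liam, Bob.
Mona must be 5 (only option left). Remove 5 from Liam.
That leaves Liam = 7. Strike 7 from Frank.
Determined: Mona=5, Liam=7. The other people each still have more than one consistent value. That makes 2.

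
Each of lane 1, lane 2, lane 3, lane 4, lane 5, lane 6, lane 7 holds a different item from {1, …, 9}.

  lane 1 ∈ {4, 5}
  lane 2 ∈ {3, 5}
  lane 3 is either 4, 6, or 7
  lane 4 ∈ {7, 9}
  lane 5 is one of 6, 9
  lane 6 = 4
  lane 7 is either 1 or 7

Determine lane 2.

3

lane 6's domain is down to {4}, so lane 6 = 4. Remove 4 from lane 1, lane 3.
lane 1 has just one choice, so lane 1 = 5. Eliminate 5 elsewhere: lane 2.
So lane 2 = 3.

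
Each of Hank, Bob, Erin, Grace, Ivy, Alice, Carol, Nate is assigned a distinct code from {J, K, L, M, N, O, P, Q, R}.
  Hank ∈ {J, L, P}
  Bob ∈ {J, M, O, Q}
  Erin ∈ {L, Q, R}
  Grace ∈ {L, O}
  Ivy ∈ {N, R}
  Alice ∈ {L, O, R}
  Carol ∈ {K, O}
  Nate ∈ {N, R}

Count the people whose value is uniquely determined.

Ivy and Nate between them cover only {N, R} — a naked pair. Remove those values from Erin, Alice.
Grace and Alice share exactly the 2 values {L, O}; by pigeonhole those values go to them, so strike L, O from Hank, Bob, Erin, Carol.
Erin has just one choice, so Erin = Q. Strike Q from Bob.
Carol must be K (only option left).
Determined: Erin=Q, Carol=K. The other people each still have more than one consistent value. That makes 2.

2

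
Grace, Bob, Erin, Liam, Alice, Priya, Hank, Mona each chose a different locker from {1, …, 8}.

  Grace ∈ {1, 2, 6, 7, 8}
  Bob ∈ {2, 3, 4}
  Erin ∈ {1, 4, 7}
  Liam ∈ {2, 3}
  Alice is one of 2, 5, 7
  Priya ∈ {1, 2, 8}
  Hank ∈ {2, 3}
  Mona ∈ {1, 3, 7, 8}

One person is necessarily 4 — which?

The 8 variables together cover exactly {1, 2, 3, 4, 5, 6, 7, 8} — 8 values for 8 variables — and 5 appears only in Alice's list, so Alice = 5.
The 7 still-open variables together cover exactly {1, 2, 3, 4, 6, 7, 8} — 7 values for 7 variables — and 6 appears only in Grace's list, so Grace = 6.
Liam and Hank between them cover only {2, 3} — a naked pair. Remove those values from Bob, Priya, Mona.
So 4 goes to Bob.

Bob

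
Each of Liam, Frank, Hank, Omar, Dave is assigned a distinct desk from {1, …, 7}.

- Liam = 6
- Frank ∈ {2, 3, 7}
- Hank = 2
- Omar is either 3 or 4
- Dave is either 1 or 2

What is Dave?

1

Liam's domain is down to {6}, so Liam = 6.
That leaves Hank = 2. Eliminate 2 elsewhere: Frank, Dave.
So Dave = 1.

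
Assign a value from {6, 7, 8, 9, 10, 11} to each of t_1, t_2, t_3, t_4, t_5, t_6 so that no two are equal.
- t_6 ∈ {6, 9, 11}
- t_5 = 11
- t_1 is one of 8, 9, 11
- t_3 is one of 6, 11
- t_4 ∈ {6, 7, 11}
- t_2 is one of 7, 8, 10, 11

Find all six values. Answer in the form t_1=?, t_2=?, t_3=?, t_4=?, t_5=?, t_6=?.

t_5 must be 11 (only option left). Remove 11 from t_1, t_2, t_3, t_4, t_6.
t_3 has just one choice, so t_3 = 6. Strike 6 from t_4, t_6.
That leaves t_4 = 7. Strike 7 from t_2.
t_6 has just one choice, so t_6 = 9. Remove 9 from t_1.
t_1 has just one choice, so t_1 = 8. Remove 8 from t_2.
t_2's domain is down to {10}, so t_2 = 10.

t_1=8, t_2=10, t_3=6, t_4=7, t_5=11, t_6=9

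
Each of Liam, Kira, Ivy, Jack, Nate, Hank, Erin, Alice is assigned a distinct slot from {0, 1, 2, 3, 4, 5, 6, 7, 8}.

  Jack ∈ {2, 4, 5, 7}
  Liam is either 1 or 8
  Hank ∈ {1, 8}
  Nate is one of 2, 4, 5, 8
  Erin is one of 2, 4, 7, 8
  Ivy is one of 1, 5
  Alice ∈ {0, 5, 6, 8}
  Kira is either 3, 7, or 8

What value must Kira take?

Liam and Hank share exactly the 2 values {1, 8}; by pigeonhole those values go to them, so strike 1, 8 from Kira, Ivy, Nate, Erin, Alice.
Ivy must be 5 (only option left). Strike 5 from Jack, Nate, Alice.
The 3 variables Jack, Nate, Erin are confined to {2, 4, 7}, which locks those values in; drop them from Kira.
So Kira = 3.

3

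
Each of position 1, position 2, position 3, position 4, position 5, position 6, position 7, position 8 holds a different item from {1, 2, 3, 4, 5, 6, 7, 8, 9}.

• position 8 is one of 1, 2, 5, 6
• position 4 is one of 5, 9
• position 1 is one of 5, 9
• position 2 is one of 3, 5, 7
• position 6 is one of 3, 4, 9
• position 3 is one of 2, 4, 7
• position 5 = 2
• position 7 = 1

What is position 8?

6

position 5's domain is down to {2}, so position 5 = 2. Strike 2 from position 3, position 8.
position 7 must be 1 (only option left). Eliminate 1 elsewhere: position 8.
Among the 6 still-open variables, 6 fits only position 8 (and all 6 values in {3, 4, 5, 6, 7, 9} must be used), so position 8 = 6.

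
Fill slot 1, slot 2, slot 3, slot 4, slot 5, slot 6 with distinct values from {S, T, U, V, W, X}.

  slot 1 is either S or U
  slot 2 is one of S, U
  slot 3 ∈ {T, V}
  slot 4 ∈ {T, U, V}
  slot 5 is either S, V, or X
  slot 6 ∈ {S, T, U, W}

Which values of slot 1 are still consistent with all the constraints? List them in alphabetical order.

The 6 variables draw from only 6 values {S, T, U, V, W, X}, so each is used; only slot 6 can be W, hence slot 6 = W.
Among the 5 still-open variables, X fits only slot 5 (and all 5 values in {S, T, U, V, X} must be used), so slot 5 = X.
slot 1 and slot 2 between them cover only {S, U} — a naked pair. Remove those values from slot 4.
No further eliminations apply; slot 1 can still be any of S, U.

S, U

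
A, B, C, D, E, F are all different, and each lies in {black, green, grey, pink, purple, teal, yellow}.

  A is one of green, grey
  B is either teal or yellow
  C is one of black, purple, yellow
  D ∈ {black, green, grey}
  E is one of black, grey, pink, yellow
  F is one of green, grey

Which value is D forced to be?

A and F between them cover only {green, grey} — a naked pair. Remove those values from D, E.
So D = black.

black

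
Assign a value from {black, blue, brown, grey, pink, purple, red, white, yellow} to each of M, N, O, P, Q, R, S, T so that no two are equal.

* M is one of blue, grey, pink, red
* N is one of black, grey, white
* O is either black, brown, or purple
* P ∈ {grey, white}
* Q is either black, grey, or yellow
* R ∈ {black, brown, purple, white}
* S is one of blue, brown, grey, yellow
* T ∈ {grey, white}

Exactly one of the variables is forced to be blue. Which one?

S

P and T share exactly the 2 values {grey, white}; by pigeonhole those values go to them, so strike grey, white from M, N, Q, R, S.
N must be black (only option left). Remove black from O, Q, R.
That leaves Q = yellow. So S can't be yellow.
The 2 variables O and R are confined to {brown, purple}, which locks those values in; drop them from S.
So blue goes to S.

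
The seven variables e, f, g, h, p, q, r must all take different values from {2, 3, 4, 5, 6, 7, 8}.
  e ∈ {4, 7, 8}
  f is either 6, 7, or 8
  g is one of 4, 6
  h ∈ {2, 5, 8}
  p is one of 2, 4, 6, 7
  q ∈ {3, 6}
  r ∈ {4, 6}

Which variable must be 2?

The 7 variables together cover exactly {2, 3, 4, 5, 6, 7, 8} — 7 values for 7 variables — and 3 appears only in q's list, so q = 3.
The 6 still-open variables together cover exactly {2, 4, 5, 6, 7, 8} — 6 values for 6 variables — and 5 appears only in h's list, so h = 5.
The 5 still-open variables together cover exactly {2, 4, 6, 7, 8} — 5 values for 5 variables — and 2 appears only in p's list, so p = 2.

p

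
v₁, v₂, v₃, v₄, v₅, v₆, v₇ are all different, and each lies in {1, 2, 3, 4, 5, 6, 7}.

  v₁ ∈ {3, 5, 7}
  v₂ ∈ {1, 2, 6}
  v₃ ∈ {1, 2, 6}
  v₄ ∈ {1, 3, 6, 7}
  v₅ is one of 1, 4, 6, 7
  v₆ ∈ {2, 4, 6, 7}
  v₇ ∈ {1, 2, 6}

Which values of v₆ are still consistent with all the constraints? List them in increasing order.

4, 7

The 7 variables together cover exactly {1, 2, 3, 4, 5, 6, 7} — 7 values for 7 variables — and 5 appears only in v₁'s list, so v₁ = 5.
Among the 6 still-open variables, 3 fits only v₄ (and all 6 values in {1, 2, 3, 4, 6, 7} must be used), so v₄ = 3.
v₂, v₃, v₇ between them cover only {1, 2, 6} — a naked triple. Remove those values from v₅, v₆.
No further eliminations apply; v₆ can still be any of 4, 7.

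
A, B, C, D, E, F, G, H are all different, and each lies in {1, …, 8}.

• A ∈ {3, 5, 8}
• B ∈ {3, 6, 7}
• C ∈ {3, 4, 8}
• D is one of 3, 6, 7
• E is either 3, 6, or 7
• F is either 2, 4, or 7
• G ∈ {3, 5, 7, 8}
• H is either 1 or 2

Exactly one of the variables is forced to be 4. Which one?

The 8 variables draw from only 8 values {1, 2, 3, 4, 5, 6, 7, 8}, so each is used; only H can be 1, hence H = 1.
The 7 still-open variables together cover exactly {2, 3, 4, 5, 6, 7, 8} — 7 values for 7 variables — and 2 appears only in F's list, so F = 2.
The 6 still-open variables together cover exactly {3, 4, 5, 6, 7, 8} — 6 values for 6 variables — and 4 appears only in C's list, so C = 4.

C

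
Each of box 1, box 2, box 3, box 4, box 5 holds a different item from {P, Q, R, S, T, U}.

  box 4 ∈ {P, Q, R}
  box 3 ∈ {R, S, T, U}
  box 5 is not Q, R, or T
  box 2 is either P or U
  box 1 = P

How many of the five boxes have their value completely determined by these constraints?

box 1's domain is down to {P}, so box 1 = P. Remove P from box 2, box 4, box 5.
box 2's domain is down to {U}, so box 2 = U. Remove U from box 3, box 5.
box 5 must be S (only option left). Remove S from box 3.
Determined: box 1=P, box 2=U, box 5=S. The other boxes each still have more than one consistent value. That makes 3.

3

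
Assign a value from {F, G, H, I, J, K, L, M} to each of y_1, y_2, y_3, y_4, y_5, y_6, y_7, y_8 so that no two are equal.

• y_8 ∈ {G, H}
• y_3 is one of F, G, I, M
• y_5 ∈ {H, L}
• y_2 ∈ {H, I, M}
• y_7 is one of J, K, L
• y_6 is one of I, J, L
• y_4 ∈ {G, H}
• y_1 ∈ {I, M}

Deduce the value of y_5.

L

The 8 variables draw from only 8 values {F, G, H, I, J, K, L, M}, so each is used; only y_3 can be F, hence y_3 = F.
The 7 still-open variables together cover exactly {G, H, I, J, K, L, M} — 7 values for 7 variables — and K appears only in y_7's list, so y_7 = K.
The 6 still-open variables draw from only 6 values {G, H, I, J, L, M}, so each is used; only y_6 can be J, hence y_6 = J.
The 5 still-open variables together cover exactly {G, H, I, L, M} — 5 values for 5 variables — and L appears only in y_5's list, so y_5 = L.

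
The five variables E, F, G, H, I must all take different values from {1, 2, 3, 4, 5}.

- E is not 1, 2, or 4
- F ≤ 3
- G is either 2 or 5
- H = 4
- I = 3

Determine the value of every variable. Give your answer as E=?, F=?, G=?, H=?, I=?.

E=5, F=1, G=2, H=4, I=3

H has just one choice, so H = 4.
I's domain is down to {3}, so I = 3. Strike 3 from E, F.
E's domain is down to {5}, so E = 5. Strike 5 from G.
That leaves G = 2. Remove 2 from F.
That leaves F = 1.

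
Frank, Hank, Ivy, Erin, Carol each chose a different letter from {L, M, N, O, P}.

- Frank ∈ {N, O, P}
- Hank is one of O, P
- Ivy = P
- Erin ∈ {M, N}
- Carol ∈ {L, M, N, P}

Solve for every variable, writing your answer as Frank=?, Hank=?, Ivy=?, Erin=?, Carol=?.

Frank=N, Hank=O, Ivy=P, Erin=M, Carol=L

Ivy must be P (only option left). Eliminate P elsewhere: Frank, Hank, Carol.
Hank has just one choice, so Hank = O. So Frank can't be O.
Frank has just one choice, so Frank = N. Strike N from Erin, Carol.
Erin's domain is down to {M}, so Erin = M. Eliminate M elsewhere: Carol.
Carol's domain is down to {L}, so Carol = L.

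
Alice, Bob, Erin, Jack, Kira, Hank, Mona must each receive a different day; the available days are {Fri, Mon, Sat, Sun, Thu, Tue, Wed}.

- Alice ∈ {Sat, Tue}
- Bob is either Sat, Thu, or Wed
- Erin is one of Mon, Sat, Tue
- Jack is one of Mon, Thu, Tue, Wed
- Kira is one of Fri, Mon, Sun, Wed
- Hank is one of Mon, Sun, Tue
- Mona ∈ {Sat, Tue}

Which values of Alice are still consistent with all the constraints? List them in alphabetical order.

The 7 variables together cover exactly {Fri, Mon, Sat, Sun, Thu, Tue, Wed} — 7 values for 7 variables — and Fri appears only in Kira's list, so Kira = Fri.
The 6 still-open variables draw from only 6 values {Mon, Sat, Sun, Thu, Tue, Wed}, so each is used; only Hank can be Sun, hence Hank = Sun.
The 2 variables Alice and Mona are confined to {Sat, Tue}, which locks those values in; drop them from Bob, Erin, Jack.
Erin has just one choice, so Erin = Mon. Eliminate Mon elsewhere: Jack.
No further eliminations apply; Alice can still be any of Sat, Tue.

Sat, Tue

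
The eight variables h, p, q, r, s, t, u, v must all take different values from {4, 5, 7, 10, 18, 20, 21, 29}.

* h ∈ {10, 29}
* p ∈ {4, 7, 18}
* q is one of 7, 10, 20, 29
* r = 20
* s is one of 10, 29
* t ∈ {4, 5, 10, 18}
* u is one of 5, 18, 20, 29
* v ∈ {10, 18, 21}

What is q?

7

r's domain is down to {20}, so r = 20. Remove 20 from q, u.
The 7 still-open variables draw from only 7 values {4, 5, 7, 10, 18, 21, 29}, so each is used; only v can be 21, hence v = 21.
The 2 variables h and s are confined to {10, 29}, which locks those values in; drop them from q, t, u.
So q = 7.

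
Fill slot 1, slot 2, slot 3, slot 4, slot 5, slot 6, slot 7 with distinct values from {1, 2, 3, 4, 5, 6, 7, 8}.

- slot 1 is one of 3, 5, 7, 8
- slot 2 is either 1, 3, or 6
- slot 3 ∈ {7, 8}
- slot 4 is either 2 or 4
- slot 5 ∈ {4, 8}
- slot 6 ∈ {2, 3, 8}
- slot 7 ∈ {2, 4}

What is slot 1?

slot 4 and slot 7 share exactly the 2 values {2, 4}; by pigeonhole those values go to them, so strike 2, 4 from slot 5, slot 6.
slot 5's domain is down to {8}, so slot 5 = 8. So slot 1, slot 3, slot 6 can't be 8.
slot 6 has just one choice, so slot 6 = 3. Eliminate 3 elsewhere: slot 1, slot 2.
slot 3 has just one choice, so slot 3 = 7. Eliminate 7 elsewhere: slot 1.
So slot 1 = 5.

5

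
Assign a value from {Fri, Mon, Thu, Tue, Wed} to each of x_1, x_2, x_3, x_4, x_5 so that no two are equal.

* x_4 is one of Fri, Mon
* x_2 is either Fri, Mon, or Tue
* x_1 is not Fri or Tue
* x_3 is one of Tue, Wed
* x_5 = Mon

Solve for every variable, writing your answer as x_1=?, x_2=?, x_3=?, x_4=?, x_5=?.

x_1=Thu, x_2=Tue, x_3=Wed, x_4=Fri, x_5=Mon

x_5 must be Mon (only option left). Eliminate Mon elsewhere: x_1, x_2, x_4.
x_4 must be Fri (only option left). Eliminate Fri elsewhere: x_2.
That leaves x_2 = Tue. So x_3 can't be Tue.
x_3 has just one choice, so x_3 = Wed. Strike Wed from x_1.
That leaves x_1 = Thu.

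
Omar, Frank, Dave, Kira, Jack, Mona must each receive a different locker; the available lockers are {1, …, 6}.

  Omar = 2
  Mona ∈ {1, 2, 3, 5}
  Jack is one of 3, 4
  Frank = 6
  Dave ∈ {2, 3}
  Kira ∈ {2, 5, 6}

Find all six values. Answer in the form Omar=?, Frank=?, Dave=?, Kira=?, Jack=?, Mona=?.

Omar=2, Frank=6, Dave=3, Kira=5, Jack=4, Mona=1

Omar must be 2 (only option left). So Dave, Kira, Mona can't be 2.
Frank must be 6 (only option left). Strike 6 from Kira.
That leaves Dave = 3. So Jack, Mona can't be 3.
Kira's domain is down to {5}, so Kira = 5. Strike 5 from Mona.
That leaves Jack = 4.
Mona must be 1 (only option left).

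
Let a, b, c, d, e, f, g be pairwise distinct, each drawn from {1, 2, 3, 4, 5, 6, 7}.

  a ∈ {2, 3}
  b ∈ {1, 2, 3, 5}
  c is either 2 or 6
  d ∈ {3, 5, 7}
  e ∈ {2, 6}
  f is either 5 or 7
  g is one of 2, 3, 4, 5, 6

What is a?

3

Among the 7 variables, 1 fits only b (and all 7 values in {1, 2, 3, 4, 5, 6, 7} must be used), so b = 1.
The 6 still-open variables together cover exactly {2, 3, 4, 5, 6, 7} — 6 values for 6 variables — and 4 appears only in g's list, so g = 4.
c and e share exactly the 2 values {2, 6}; by pigeonhole those values go to them, so strike 2, 6 from a.
So a = 3.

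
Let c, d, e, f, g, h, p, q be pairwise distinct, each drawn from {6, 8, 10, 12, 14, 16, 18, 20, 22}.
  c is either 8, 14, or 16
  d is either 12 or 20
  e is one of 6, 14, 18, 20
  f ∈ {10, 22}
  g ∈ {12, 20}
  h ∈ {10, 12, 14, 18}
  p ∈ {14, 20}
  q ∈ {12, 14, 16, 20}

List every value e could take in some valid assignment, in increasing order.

d and g between them cover only {12, 20} — a naked pair. Remove those values from e, h, p, q.
p's domain is down to {14}, so p = 14. Strike 14 from c, e, h, q.
q must be 16 (only option left). Remove 16 from c.
That leaves c = 8.
No further eliminations apply; e can still be any of 6, 18.

6, 18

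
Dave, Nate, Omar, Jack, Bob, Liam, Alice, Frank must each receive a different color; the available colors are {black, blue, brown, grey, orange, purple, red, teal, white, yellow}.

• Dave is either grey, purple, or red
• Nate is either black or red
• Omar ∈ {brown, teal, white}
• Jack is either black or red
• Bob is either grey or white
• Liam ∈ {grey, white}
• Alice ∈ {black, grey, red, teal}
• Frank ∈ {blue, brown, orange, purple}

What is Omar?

Nate and Jack between them cover only {black, red} — a naked pair. Remove those values from Dave, Alice.
Bob and Liam between them cover only {grey, white} — a naked pair. Remove those values from Dave, Omar, Alice.
Dave has just one choice, so Dave = purple. Strike purple from Frank.
Alice must be teal (only option left). Strike teal from Omar.
So Omar = brown.

brown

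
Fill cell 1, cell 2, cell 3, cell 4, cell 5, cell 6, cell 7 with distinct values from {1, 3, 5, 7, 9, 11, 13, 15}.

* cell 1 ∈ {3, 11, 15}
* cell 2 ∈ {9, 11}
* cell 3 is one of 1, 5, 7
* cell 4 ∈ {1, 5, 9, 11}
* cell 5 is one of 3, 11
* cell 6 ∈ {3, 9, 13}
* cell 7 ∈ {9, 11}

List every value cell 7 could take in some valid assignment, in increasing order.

cell 2 and cell 7 share exactly the 2 values {9, 11}; by pigeonhole those values go to them, so strike 9, 11 from cell 1, cell 4, cell 5, cell 6.
cell 5 has just one choice, so cell 5 = 3. Remove 3 from cell 1, cell 6.
cell 6 has just one choice, so cell 6 = 13.
cell 1 must be 15 (only option left).
No further eliminations apply; cell 7 can still be any of 9, 11.

9, 11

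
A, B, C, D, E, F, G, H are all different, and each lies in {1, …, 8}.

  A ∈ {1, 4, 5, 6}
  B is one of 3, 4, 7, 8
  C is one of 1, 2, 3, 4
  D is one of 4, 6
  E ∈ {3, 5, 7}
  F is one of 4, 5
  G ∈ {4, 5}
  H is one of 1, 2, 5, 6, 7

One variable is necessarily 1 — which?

The 8 variables together cover exactly {1, 2, 3, 4, 5, 6, 7, 8} — 8 values for 8 variables — and 8 appears only in B's list, so B = 8.
F and G between them cover only {4, 5} — a naked pair. Remove those values from A, C, D, E, H.
That leaves D = 6. Eliminate 6 elsewhere: A, H.
So 1 goes to A.

A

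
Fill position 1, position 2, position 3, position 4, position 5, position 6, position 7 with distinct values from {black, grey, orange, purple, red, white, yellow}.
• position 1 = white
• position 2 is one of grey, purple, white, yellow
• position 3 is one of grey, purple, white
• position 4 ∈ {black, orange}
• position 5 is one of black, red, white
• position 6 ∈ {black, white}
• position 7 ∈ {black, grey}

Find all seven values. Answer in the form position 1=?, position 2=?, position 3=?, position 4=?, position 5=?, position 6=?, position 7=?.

position 1 must be white (only option left). Eliminate white elsewhere: position 2, position 3, position 5, position 6.
position 6's domain is down to {black}, so position 6 = black. Remove black from position 4, position 5, position 7.
position 7 must be grey (only option left). Remove grey from position 2, position 3.
position 3 must be purple (only option left). Strike purple from position 2.
position 4's domain is down to {orange}, so position 4 = orange.
position 5 must be red (only option left).
That leaves position 2 = yellow.

position 1=white, position 2=yellow, position 3=purple, position 4=orange, position 5=red, position 6=black, position 7=grey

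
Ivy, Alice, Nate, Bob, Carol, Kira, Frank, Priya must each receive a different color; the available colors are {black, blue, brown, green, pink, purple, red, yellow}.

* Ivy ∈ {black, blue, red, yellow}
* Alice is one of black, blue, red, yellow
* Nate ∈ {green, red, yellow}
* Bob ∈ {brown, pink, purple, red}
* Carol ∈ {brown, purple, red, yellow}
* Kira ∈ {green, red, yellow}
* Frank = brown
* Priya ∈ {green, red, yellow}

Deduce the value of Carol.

purple

Frank must be brown (only option left). Strike brown from Bob, Carol.
The 7 still-open variables draw from only 7 values {black, blue, green, pink, purple, red, yellow}, so each is used; only Bob can be pink, hence Bob = pink.
The 6 still-open variables together cover exactly {black, blue, green, purple, red, yellow} — 6 values for 6 variables — and purple appears only in Carol's list, so Carol = purple.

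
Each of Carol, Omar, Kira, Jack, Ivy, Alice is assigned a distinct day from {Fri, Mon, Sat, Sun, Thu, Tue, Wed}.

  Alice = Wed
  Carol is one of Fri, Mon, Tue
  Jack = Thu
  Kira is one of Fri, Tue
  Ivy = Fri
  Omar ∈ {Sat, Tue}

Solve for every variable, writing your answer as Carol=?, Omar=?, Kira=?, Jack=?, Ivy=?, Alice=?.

Jack must be Thu (only option left).
That leaves Ivy = Fri. So Carol, Kira can't be Fri.
Alice has just one choice, so Alice = Wed.
That leaves Kira = Tue. Eliminate Tue elsewhere: Carol, Omar.
Carol's domain is down to {Mon}, so Carol = Mon.
Omar must be Sat (only option left).

Carol=Mon, Omar=Sat, Kira=Tue, Jack=Thu, Ivy=Fri, Alice=Wed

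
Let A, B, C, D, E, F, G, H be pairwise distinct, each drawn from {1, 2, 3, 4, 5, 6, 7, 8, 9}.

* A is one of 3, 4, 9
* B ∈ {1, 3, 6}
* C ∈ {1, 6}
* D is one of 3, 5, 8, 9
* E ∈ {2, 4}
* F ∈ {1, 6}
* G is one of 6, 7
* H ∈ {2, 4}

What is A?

The 2 variables C and F are confined to {1, 6}, which locks those values in; drop them from B, G.
B has just one choice, so B = 3. Eliminate 3 elsewhere: A, D.
G must be 7 (only option left).
E and H between them cover only {2, 4} — a naked pair. Remove those values from A.
So A = 9.

9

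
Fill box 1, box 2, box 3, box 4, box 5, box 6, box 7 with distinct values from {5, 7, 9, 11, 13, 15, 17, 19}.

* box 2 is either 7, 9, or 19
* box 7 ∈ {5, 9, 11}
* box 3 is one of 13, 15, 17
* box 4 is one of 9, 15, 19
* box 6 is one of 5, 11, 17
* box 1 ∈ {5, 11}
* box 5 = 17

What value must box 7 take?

box 5's domain is down to {17}, so box 5 = 17. So box 3, box 6 can't be 17.
box 1 and box 6 share exactly the 2 values {5, 11}; by pigeonhole those values go to them, so strike 5, 11 from box 7.
So box 7 = 9.

9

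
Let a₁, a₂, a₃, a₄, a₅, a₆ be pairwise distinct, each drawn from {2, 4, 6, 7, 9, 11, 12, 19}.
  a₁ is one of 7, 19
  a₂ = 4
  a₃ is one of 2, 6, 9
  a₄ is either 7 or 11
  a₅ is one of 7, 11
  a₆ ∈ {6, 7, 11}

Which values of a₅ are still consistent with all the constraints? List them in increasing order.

a₂ must be 4 (only option left).
a₄ and a₅ share exactly the 2 values {7, 11}; by pigeonhole those values go to them, so strike 7, 11 from a₁, a₆.
That leaves a₁ = 19.
a₆ has just one choice, so a₆ = 6. So a₃ can't be 6.
No further eliminations apply; a₅ can still be any of 7, 11.

7, 11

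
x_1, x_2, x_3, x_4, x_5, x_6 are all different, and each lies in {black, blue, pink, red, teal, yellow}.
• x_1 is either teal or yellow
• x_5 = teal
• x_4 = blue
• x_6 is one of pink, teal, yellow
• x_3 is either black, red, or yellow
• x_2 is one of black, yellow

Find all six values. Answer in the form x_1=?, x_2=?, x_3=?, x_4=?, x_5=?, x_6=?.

x_1=yellow, x_2=black, x_3=red, x_4=blue, x_5=teal, x_6=pink

x_4 must be blue (only option left).
x_5 has just one choice, so x_5 = teal. So x_1, x_6 can't be teal.
x_1's domain is down to {yellow}, so x_1 = yellow. So x_2, x_3, x_6 can't be yellow.
x_2 has just one choice, so x_2 = black. Remove black from x_3.
x_3's domain is down to {red}, so x_3 = red.
That leaves x_6 = pink.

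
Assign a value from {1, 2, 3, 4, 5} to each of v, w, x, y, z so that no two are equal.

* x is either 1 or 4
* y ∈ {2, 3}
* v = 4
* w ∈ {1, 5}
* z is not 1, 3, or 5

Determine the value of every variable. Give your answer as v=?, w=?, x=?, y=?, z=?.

v must be 4 (only option left). Remove 4 from x, z.
x has just one choice, so x = 1. So w can't be 1.
That leaves z = 2. Remove 2 from y.
w must be 5 (only option left).
That leaves y = 3.

v=4, w=5, x=1, y=3, z=2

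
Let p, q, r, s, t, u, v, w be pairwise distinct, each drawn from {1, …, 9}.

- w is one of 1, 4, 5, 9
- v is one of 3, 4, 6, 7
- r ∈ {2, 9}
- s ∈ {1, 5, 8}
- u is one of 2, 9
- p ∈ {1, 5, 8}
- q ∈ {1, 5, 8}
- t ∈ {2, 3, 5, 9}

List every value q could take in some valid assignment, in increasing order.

r and u between them cover only {2, 9} — a naked pair. Remove those values from t, w.
p, q, s share exactly the 3 values {1, 5, 8}; by pigeonhole those values go to them, so strike 1, 5, 8 from t, w.
That leaves t = 3. So v can't be 3.
w has just one choice, so w = 4. Remove 4 from v.
No further eliminations apply; q can still be any of 1, 5, 8.

1, 5, 8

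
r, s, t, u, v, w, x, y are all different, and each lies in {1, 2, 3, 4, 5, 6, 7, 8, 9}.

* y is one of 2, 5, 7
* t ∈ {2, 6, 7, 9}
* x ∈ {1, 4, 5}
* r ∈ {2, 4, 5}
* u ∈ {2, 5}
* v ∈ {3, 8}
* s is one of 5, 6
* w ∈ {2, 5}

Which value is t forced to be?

u and w between them cover only {2, 5} — a naked pair. Remove those values from r, s, t, x, y.
r must be 4 (only option left). Remove 4 from x.
s must be 6 (only option left). Eliminate 6 elsewhere: t.
x has just one choice, so x = 1.
y's domain is down to {7}, so y = 7. Strike 7 from t.
So t = 9.

9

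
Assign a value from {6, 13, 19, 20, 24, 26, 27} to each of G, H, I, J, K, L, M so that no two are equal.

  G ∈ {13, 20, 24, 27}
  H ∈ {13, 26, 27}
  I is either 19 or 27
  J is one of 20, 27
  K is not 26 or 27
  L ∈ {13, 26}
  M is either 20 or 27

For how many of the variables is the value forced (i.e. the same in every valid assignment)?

The 7 variables together cover exactly {6, 13, 19, 20, 24, 26, 27} — 7 values for 7 variables — and 6 appears only in K's list, so K = 6.
Among the 6 still-open variables, 19 fits only I (and all 6 values in {13, 19, 20, 24, 26, 27} must be used), so I = 19.
The 5 still-open variables draw from only 5 values {13, 20, 24, 26, 27}, so each is used; only G can be 24, hence G = 24.
J and M between them cover only {20, 27} — a naked pair. Remove those values from H.
Determined: G=24, I=19, K=6. The other variables each still have more than one consistent value. That makes 3.

3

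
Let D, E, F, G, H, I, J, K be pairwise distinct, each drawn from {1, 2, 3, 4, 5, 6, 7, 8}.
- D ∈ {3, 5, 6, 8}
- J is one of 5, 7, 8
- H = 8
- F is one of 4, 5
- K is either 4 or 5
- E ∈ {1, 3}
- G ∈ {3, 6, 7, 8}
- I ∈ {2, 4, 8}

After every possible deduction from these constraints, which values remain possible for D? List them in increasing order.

3, 6

H's domain is down to {8}, so H = 8. So D, G, I, J can't be 8.
The 7 still-open variables together cover exactly {1, 2, 3, 4, 5, 6, 7} — 7 values for 7 variables — and 1 appears only in E's list, so E = 1.
Among the 6 still-open variables, 2 fits only I (and all 6 values in {2, 3, 4, 5, 6, 7} must be used), so I = 2.
F and K share exactly the 2 values {4, 5}; by pigeonhole those values go to them, so strike 4, 5 from D, J.
J must be 7 (only option left). Strike 7 from G.
No further eliminations apply; D can still be any of 3, 6.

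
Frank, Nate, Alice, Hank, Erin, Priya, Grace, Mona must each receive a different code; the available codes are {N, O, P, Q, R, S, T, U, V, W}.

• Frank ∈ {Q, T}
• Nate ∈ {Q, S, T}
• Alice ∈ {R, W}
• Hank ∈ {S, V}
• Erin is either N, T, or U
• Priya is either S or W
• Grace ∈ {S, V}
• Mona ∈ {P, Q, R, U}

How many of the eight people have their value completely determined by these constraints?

Hank and Grace between them cover only {S, V} — a naked pair. Remove those values from Nate, Priya.
Priya's domain is down to {W}, so Priya = W. So Alice can't be W.
Alice's domain is down to {R}, so Alice = R. So Mona can't be R.
The 2 variables Frank and Nate are confined to {Q, T}, which locks those values in; drop them from Erin, Mona.
Determined: Alice=R, Priya=W. The other people each still have more than one consistent value. That makes 2.

2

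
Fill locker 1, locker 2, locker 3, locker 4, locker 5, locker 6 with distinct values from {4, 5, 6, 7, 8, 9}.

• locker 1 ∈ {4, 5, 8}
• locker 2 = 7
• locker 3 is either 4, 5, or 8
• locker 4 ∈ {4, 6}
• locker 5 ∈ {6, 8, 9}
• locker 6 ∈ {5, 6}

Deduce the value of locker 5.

9

locker 2 must be 7 (only option left).
The 5 still-open variables together cover exactly {4, 5, 6, 8, 9} — 5 values for 5 variables — and 9 appears only in locker 5's list, so locker 5 = 9.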